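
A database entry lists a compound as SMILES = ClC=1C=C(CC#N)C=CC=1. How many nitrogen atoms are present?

1

Scan the SMILES for N atoms (remember two-letter symbols like Cl and Br are single atoms).
Nitrogen count: 1.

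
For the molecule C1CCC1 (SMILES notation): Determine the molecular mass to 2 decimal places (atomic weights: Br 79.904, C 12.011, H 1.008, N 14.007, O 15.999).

56.11 g/mol

First, the molecular formula is C4H8 (counting implicit H from valence).
  C: 4 × 12.011 = 48.044
  H: 8 × 1.008 = 8.064
Sum: 4×12.011 + 8×1.008 = 56.108 → 56.11 g/mol.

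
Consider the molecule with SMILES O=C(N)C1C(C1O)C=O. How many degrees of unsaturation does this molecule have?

3

Degree of unsaturation = (number of rings) + (number of π bonds).
Ring closures in the SMILES: 1.
π bonds: 2 double bonds (each 1 DoU) → 2 DoU from unsaturation.
Total DoU = 1 + 2 = 3.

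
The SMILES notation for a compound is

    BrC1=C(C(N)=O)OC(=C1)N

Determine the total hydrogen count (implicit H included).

Walk through each heavy atom and fill implicit hydrogens from standard valence (C 4, N 3, O 2, S 2, halogen 1):
  atom 1: Br (halogen, monovalent) → 0 H
  atom 2: C, bond orders sum to 4 (valence 4) → 0 H
  atom 3: C, bond orders sum to 4 (valence 4) → 0 H
  atom 4: C, bond orders sum to 4 (valence 4) → 0 H
  atom 5: N, bond orders sum to 1 (valence 3) → 2 H
  atom 6: O, bond orders sum to 2 (valence 2) → 0 H
  atom 7: O, bond orders sum to 2 (valence 2) → 0 H
  atom 8: C, bond orders sum to 4 (valence 4) → 0 H
  atom 9: C, bond orders sum to 3 (valence 4) → 1 H
  atom 10: N, bond orders sum to 1 (valence 3) → 2 H
Total hydrogens: 5.

5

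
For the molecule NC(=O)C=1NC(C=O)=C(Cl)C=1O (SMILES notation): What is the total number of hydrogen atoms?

5

Walk through each heavy atom and fill implicit hydrogens from standard valence (C 4, N 3, O 2, S 2, halogen 1):
  atom 1: N, bond orders sum to 1 (valence 3) → 2 H
  atom 2: C, bond orders sum to 4 (valence 4) → 0 H
  atom 3: O, bond orders sum to 2 (valence 2) → 0 H
  atom 4: C, bond orders sum to 4 (valence 4) → 0 H
  atom 5: N, bond orders sum to 2 (valence 3) → 1 H
  atom 6: C, bond orders sum to 4 (valence 4) → 0 H
  atom 7: C, bond orders sum to 3 (valence 4) → 1 H
  atom 8: O, bond orders sum to 2 (valence 2) → 0 H
  atom 9: C, bond orders sum to 4 (valence 4) → 0 H
  atom 10: Cl (halogen, monovalent) → 0 H
  atom 11: C, bond orders sum to 4 (valence 4) → 0 H
  atom 12: O, bond orders sum to 1 (valence 2) → 1 H
Total hydrogens: 5.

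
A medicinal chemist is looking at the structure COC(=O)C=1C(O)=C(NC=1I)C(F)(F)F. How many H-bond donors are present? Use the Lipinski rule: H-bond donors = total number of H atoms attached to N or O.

2

Donors: find every N or O and count the H atoms it carries.
  atom 2 (O): bond orders sum to 2 → 0 H
  atom 4 (O): bond orders sum to 2 → 0 H
  atom 7 (O): bond orders sum to 1 → 1 H
  atom 9 (N): bond orders sum to 2 → 1 H
Lipinski HBD = 2.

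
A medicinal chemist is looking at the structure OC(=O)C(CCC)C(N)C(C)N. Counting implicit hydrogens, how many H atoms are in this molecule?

Walk through each heavy atom and fill implicit hydrogens from standard valence (C 4, N 3, O 2, S 2, halogen 1):
  atom 1: O, bond orders sum to 1 (valence 2) → 1 H
  atom 2: C, bond orders sum to 4 (valence 4) → 0 H
  atom 3: O, bond orders sum to 2 (valence 2) → 0 H
  atom 4: C, bond orders sum to 3 (valence 4) → 1 H
  atom 5: C, bond orders sum to 2 (valence 4) → 2 H
  atom 6: C, bond orders sum to 2 (valence 4) → 2 H
  atom 7: C, bond orders sum to 1 (valence 4) → 3 H
  atom 8: C, bond orders sum to 3 (valence 4) → 1 H
  atom 9: N, bond orders sum to 1 (valence 3) → 2 H
  atom 10: C, bond orders sum to 3 (valence 4) → 1 H
  atom 11: C, bond orders sum to 1 (valence 4) → 3 H
  atom 12: N, bond orders sum to 1 (valence 3) → 2 H
Total hydrogens: 18.

18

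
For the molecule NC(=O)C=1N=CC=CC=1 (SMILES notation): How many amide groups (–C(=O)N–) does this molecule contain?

The amide motif appears at heavy-atom position 2 in the SMILES.
Amide count: 1.

1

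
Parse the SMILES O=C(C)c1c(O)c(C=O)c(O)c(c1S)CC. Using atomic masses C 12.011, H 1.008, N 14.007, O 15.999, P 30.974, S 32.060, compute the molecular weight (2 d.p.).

240.27 g/mol

First, the molecular formula is C11H12O4S (counting implicit H from valence).
  C: 11 × 12.011 = 132.121
  H: 12 × 1.008 = 12.096
  O: 4 × 15.999 = 63.996
  S: 1 × 32.060 = 32.060
Sum: 11×12.011 + 12×1.008 + 4×15.999 + 1×32.060 = 240.273 → 240.27 g/mol.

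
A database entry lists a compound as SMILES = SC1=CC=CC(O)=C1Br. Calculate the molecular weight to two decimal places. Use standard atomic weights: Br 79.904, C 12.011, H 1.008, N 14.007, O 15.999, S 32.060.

205.07 g/mol

First, the molecular formula is C6H5BrOS (counting implicit H from valence).
  Br: 1 × 79.904 = 79.904
  C: 6 × 12.011 = 72.066
  H: 5 × 1.008 = 5.040
  O: 1 × 15.999 = 15.999
  S: 1 × 32.060 = 32.060
Sum: 1×79.904 + 6×12.011 + 5×1.008 + 1×15.999 + 1×32.060 = 205.069 → 205.07 g/mol.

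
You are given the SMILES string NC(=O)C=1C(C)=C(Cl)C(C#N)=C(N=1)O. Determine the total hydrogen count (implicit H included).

6

Walk through each heavy atom and fill implicit hydrogens from standard valence (C 4, N 3, O 2, S 2, halogen 1):
  atom 1: N, bond orders sum to 1 (valence 3) → 2 H
  atom 2: C, bond orders sum to 4 (valence 4) → 0 H
  atom 3: O, bond orders sum to 2 (valence 2) → 0 H
  atom 4: C, bond orders sum to 4 (valence 4) → 0 H
  atom 5: C, bond orders sum to 4 (valence 4) → 0 H
  atom 6: C, bond orders sum to 1 (valence 4) → 3 H
  atom 7: C, bond orders sum to 4 (valence 4) → 0 H
  atom 8: Cl (halogen, monovalent) → 0 H
  atom 9: C, bond orders sum to 4 (valence 4) → 0 H
  atom 10: C, bond orders sum to 4 (valence 4) → 0 H
  atom 11: N, bond orders sum to 3 (valence 3) → 0 H
  atom 12: C, bond orders sum to 4 (valence 4) → 0 H
  atom 13: N, bond orders sum to 3 (valence 3) → 0 H
  atom 14: O, bond orders sum to 1 (valence 2) → 1 H
Total hydrogens: 6.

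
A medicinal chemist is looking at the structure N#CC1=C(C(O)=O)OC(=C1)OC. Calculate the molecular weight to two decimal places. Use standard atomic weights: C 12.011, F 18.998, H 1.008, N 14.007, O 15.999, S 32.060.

167.12 g/mol

First, the molecular formula is C7H5NO4 (counting implicit H from valence).
  C: 7 × 12.011 = 84.077
  H: 5 × 1.008 = 5.040
  N: 1 × 14.007 = 14.007
  O: 4 × 15.999 = 63.996
Sum: 7×12.011 + 5×1.008 + 1×14.007 + 4×15.999 = 167.120 → 167.12 g/mol.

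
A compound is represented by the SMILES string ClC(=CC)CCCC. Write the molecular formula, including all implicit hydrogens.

Walk through each heavy atom and fill implicit hydrogens from standard valence (C 4, N 3, O 2, S 2, halogen 1):
  atom 1: Cl (halogen, monovalent) → 0 H
  atom 2: C, bond orders sum to 4 (valence 4) → 0 H
  atom 3: C, bond orders sum to 3 (valence 4) → 1 H
  atom 4: C, bond orders sum to 1 (valence 4) → 3 H
  atom 5: C, bond orders sum to 2 (valence 4) → 2 H
  atom 6: C, bond orders sum to 2 (valence 4) → 2 H
  atom 7: C, bond orders sum to 2 (valence 4) → 2 H
  atom 8: C, bond orders sum to 1 (valence 4) → 3 H
Totals → C:7, H:13, Cl:1.
In Hill order: C7H13Cl.

C7H13Cl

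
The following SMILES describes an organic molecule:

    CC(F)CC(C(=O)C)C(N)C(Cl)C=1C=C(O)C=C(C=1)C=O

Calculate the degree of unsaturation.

Degree of unsaturation = (number of rings) + (number of π bonds).
Ring closures in the SMILES: 1.
π bonds: 5 double bonds (each 1 DoU) → 5 DoU from unsaturation.
Total DoU = 1 + 5 = 6.

6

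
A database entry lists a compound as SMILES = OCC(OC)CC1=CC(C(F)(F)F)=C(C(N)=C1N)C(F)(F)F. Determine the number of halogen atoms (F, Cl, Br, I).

6

Halogen atoms appear at heavy-atom positions 11, 12, 13, 20, 21, 22 (6×F).
Other groups present: 1 ether, 1 hydroxyl, 2 primary amine.
Halogen count: 6.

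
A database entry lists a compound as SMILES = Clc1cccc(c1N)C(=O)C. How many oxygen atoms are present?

Scan the SMILES for O atoms (remember two-letter symbols like Cl and Br are single atoms).
Oxygen count: 1.

1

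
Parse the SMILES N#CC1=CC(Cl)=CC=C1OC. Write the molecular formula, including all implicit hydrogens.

C8H6ClNO

Walk through each heavy atom and fill implicit hydrogens from standard valence (C 4, N 3, O 2, S 2, halogen 1):
  atom 1: N, bond orders sum to 3 (valence 3) → 0 H
  atom 2: C, bond orders sum to 4 (valence 4) → 0 H
  atom 3: C, bond orders sum to 4 (valence 4) → 0 H
  atom 4: C, bond orders sum to 3 (valence 4) → 1 H
  atom 5: C, bond orders sum to 4 (valence 4) → 0 H
  atom 6: Cl (halogen, monovalent) → 0 H
  atom 7: C, bond orders sum to 3 (valence 4) → 1 H
  atom 8: C, bond orders sum to 3 (valence 4) → 1 H
  atom 9: C, bond orders sum to 4 (valence 4) → 0 H
  atom 10: O, bond orders sum to 2 (valence 2) → 0 H
  atom 11: C, bond orders sum to 1 (valence 4) → 3 H
Totals → C:8, H:6, Cl:1, N:1, O:1.
In Hill order: C8H6ClNO.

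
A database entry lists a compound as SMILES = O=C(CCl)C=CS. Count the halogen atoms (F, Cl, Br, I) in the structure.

1

Halogen atoms appear at heavy-atom position 4 (1×Cl).
Other groups present: 1 alkene, 1 ketone, 1 thiol.
Halogen count: 1.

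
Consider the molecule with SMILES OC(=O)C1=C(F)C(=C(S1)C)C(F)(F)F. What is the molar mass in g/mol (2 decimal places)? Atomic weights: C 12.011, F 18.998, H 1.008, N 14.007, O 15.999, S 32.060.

First, the molecular formula is C7H4F4O2S (counting implicit H from valence).
  C: 7 × 12.011 = 84.077
  F: 4 × 18.998 = 75.992
  H: 4 × 1.008 = 4.032
  O: 2 × 15.999 = 31.998
  S: 1 × 32.060 = 32.060
Sum: 7×12.011 + 4×18.998 + 4×1.008 + 2×15.999 + 1×32.060 = 228.159 → 228.16 g/mol.

228.16 g/mol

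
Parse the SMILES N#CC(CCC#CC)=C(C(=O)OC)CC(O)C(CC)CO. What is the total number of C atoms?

Count every carbon token in the SMILES (each C, including those in ring-closure positions and inside branches).
Carbon count: 16.

16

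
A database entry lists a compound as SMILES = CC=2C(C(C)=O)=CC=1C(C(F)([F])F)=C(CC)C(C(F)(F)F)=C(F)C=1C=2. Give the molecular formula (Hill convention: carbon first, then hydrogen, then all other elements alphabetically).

C17H13F7O

Walk through each heavy atom and fill implicit hydrogens from standard valence (C 4, N 3, O 2, S 2, halogen 1):
  atom 1: C, bond orders sum to 1 (valence 4) → 3 H
  atom 2: C, bond orders sum to 4 (valence 4) → 0 H
  atom 3: C, bond orders sum to 4 (valence 4) → 0 H
  atom 4: C, bond orders sum to 4 (valence 4) → 0 H
  atom 5: C, bond orders sum to 1 (valence 4) → 3 H
  atom 6: O, bond orders sum to 2 (valence 2) → 0 H
  atom 7: C, bond orders sum to 3 (valence 4) → 1 H
  atom 8: C, bond orders sum to 4 (valence 4) → 0 H
  atom 9: C, bond orders sum to 4 (valence 4) → 0 H
  atom 10: C, bond orders sum to 4 (valence 4) → 0 H
  atom 11: F (halogen, monovalent) → 0 H
  atom 12: F with explicit H count 0
  atom 13: F (halogen, monovalent) → 0 H
  atom 14: C, bond orders sum to 4 (valence 4) → 0 H
  atom 15: C, bond orders sum to 2 (valence 4) → 2 H
  atom 16: C, bond orders sum to 1 (valence 4) → 3 H
  atom 17: C, bond orders sum to 4 (valence 4) → 0 H
  atom 18: C, bond orders sum to 4 (valence 4) → 0 H
  atom 19: F (halogen, monovalent) → 0 H
  atom 20: F (halogen, monovalent) → 0 H
  atom 21: F (halogen, monovalent) → 0 H
  atom 22: C, bond orders sum to 4 (valence 4) → 0 H
  atom 23: F (halogen, monovalent) → 0 H
  atom 24: C, bond orders sum to 4 (valence 4) → 0 H
  atom 25: C, bond orders sum to 3 (valence 4) → 1 H
Totals → C:17, H:13, F:7, O:1.
In Hill order: C17H13F7O.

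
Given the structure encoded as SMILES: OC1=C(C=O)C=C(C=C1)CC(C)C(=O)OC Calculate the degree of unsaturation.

Molecular formula: C12H14O4.
DoU = (2C + 2 + N − H − X) / 2, where X is the halogen count and O/S are ignored.
    = (2·12 + 2 + 0 − 14 − 0) / 2 = 12 / 2 = 6.

6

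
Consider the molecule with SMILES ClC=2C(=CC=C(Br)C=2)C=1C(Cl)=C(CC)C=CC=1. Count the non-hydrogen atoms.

Every atom symbol written in the SMILES (organic subset) is one heavy atom; implicit H are not written.
Heavy atoms by element → Br:1, C:14, Cl:2.
Total: 17.

17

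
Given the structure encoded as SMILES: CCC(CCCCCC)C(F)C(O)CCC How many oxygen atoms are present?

Scan the SMILES for O atoms (remember two-letter symbols like Cl and Br are single atoms).
Oxygen count: 1.

1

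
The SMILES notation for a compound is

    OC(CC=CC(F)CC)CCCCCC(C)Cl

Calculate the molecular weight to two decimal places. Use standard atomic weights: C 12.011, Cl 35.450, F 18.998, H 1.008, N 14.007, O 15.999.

First, the molecular formula is C14H26ClFO (counting implicit H from valence).
  C: 14 × 12.011 = 168.154
  Cl: 1 × 35.450 = 35.450
  F: 1 × 18.998 = 18.998
  H: 26 × 1.008 = 26.208
  O: 1 × 15.999 = 15.999
Sum: 14×12.011 + 1×35.450 + 1×18.998 + 26×1.008 + 1×15.999 = 264.809 → 264.81 g/mol.

264.81 g/mol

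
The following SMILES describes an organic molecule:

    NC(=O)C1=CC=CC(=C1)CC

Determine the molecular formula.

Walk through each heavy atom and fill implicit hydrogens from standard valence (C 4, N 3, O 2, S 2, halogen 1):
  atom 1: N, bond orders sum to 1 (valence 3) → 2 H
  atom 2: C, bond orders sum to 4 (valence 4) → 0 H
  atom 3: O, bond orders sum to 2 (valence 2) → 0 H
  atom 4: C, bond orders sum to 4 (valence 4) → 0 H
  atom 5: C, bond orders sum to 3 (valence 4) → 1 H
  atom 6: C, bond orders sum to 3 (valence 4) → 1 H
  atom 7: C, bond orders sum to 3 (valence 4) → 1 H
  atom 8: C, bond orders sum to 4 (valence 4) → 0 H
  atom 9: C, bond orders sum to 3 (valence 4) → 1 H
  atom 10: C, bond orders sum to 2 (valence 4) → 2 H
  atom 11: C, bond orders sum to 1 (valence 4) → 3 H
Totals → C:9, H:11, N:1, O:1.
In Hill order: C9H11NO.

C9H11NO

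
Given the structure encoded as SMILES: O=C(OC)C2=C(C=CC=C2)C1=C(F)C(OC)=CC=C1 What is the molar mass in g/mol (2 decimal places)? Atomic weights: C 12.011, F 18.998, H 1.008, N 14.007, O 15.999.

First, the molecular formula is C15H13FO3 (counting implicit H from valence).
  C: 15 × 12.011 = 180.165
  F: 1 × 18.998 = 18.998
  H: 13 × 1.008 = 13.104
  O: 3 × 15.999 = 47.997
Sum: 15×12.011 + 1×18.998 + 13×1.008 + 3×15.999 = 260.264 → 260.26 g/mol.

260.26 g/mol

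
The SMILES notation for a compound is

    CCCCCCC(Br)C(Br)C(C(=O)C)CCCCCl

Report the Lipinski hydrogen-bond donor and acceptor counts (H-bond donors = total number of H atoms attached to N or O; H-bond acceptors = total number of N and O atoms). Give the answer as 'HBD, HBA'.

0, 1

Donors: find every N or O and count the H atoms it carries.
  atom 13 (O): bond orders sum to 2 → 0 H
Lipinski HBD = 0.
Acceptors: N atoms = 0, O atoms = 1 → HBA = 1.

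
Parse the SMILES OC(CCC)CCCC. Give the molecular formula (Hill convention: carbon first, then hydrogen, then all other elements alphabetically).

Walk through each heavy atom and fill implicit hydrogens from standard valence (C 4, N 3, O 2, S 2, halogen 1):
  atom 1: O, bond orders sum to 1 (valence 2) → 1 H
  atom 2: C, bond orders sum to 3 (valence 4) → 1 H
  atom 3: C, bond orders sum to 2 (valence 4) → 2 H
  atom 4: C, bond orders sum to 2 (valence 4) → 2 H
  atom 5: C, bond orders sum to 1 (valence 4) → 3 H
  atom 6: C, bond orders sum to 2 (valence 4) → 2 H
  atom 7: C, bond orders sum to 2 (valence 4) → 2 H
  atom 8: C, bond orders sum to 2 (valence 4) → 2 H
  atom 9: C, bond orders sum to 1 (valence 4) → 3 H
Totals → C:8, H:18, O:1.

C8H18O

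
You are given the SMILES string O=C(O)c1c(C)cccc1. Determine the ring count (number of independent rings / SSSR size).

1

In SMILES, each pair of matching ring-closure digits denotes one ring-closing bond; the number of such bonds equals the number of independent rings.
Ring-closure bonds here: 1.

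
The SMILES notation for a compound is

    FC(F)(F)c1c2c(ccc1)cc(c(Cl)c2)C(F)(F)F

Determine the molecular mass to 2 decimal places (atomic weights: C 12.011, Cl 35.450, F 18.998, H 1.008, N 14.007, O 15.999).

298.61 g/mol

First, the molecular formula is C12H5ClF6 (counting implicit H from valence).
  C: 12 × 12.011 = 144.132
  Cl: 1 × 35.450 = 35.450
  F: 6 × 18.998 = 113.988
  H: 5 × 1.008 = 5.040
Sum: 12×12.011 + 1×35.450 + 6×18.998 + 5×1.008 = 298.610 → 298.61 g/mol.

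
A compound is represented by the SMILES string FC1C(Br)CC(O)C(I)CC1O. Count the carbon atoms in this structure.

Count every carbon token in the SMILES (each C, including those in ring-closure positions and inside branches).
Carbon count: 7.

7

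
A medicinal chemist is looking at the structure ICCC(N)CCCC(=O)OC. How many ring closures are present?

In SMILES, each pair of matching ring-closure digits denotes one ring-closing bond; the number of such bonds equals the number of independent rings.
Ring-closure bonds here: 0.

0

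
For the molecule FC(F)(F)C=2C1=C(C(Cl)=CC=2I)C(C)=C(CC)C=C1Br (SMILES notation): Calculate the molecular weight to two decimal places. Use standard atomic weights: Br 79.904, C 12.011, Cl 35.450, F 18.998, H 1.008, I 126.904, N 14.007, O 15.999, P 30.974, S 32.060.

477.49 g/mol

First, the molecular formula is C14H10BrClF3I (counting implicit H from valence).
  Br: 1 × 79.904 = 79.904
  C: 14 × 12.011 = 168.154
  Cl: 1 × 35.450 = 35.450
  F: 3 × 18.998 = 56.994
  H: 10 × 1.008 = 10.080
  I: 1 × 126.904 = 126.904
Sum: 1×79.904 + 14×12.011 + 1×35.450 + 3×18.998 + 10×1.008 + 1×126.904 = 477.486 → 477.49 g/mol.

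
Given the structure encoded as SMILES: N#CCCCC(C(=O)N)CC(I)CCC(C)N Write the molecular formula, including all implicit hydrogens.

Walk through each heavy atom and fill implicit hydrogens from standard valence (C 4, N 3, O 2, S 2, halogen 1):
  atom 1: N, bond orders sum to 3 (valence 3) → 0 H
  atom 2: C, bond orders sum to 4 (valence 4) → 0 H
  atom 3: C, bond orders sum to 2 (valence 4) → 2 H
  atom 4: C, bond orders sum to 2 (valence 4) → 2 H
  atom 5: C, bond orders sum to 2 (valence 4) → 2 H
  atom 6: C, bond orders sum to 3 (valence 4) → 1 H
  atom 7: C, bond orders sum to 4 (valence 4) → 0 H
  atom 8: O, bond orders sum to 2 (valence 2) → 0 H
  atom 9: N, bond orders sum to 1 (valence 3) → 2 H
  atom 10: C, bond orders sum to 2 (valence 4) → 2 H
  atom 11: C, bond orders sum to 3 (valence 4) → 1 H
  atom 12: I (halogen, monovalent) → 0 H
  atom 13: C, bond orders sum to 2 (valence 4) → 2 H
  atom 14: C, bond orders sum to 2 (valence 4) → 2 H
  atom 15: C, bond orders sum to 3 (valence 4) → 1 H
  atom 16: C, bond orders sum to 1 (valence 4) → 3 H
  atom 17: N, bond orders sum to 1 (valence 3) → 2 H
Totals → C:12, H:22, I:1, N:3, O:1.
In Hill order: C12H22IN3O.

C12H22IN3O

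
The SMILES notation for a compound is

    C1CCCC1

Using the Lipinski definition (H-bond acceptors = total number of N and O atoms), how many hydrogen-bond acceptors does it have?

N atoms: 0; O atoms: 0.
Lipinski HBA = 0 + 0 = 0.

0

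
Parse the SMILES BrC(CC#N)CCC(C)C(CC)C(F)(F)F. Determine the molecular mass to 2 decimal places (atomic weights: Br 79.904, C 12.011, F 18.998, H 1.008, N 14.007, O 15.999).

First, the molecular formula is C11H17BrF3N (counting implicit H from valence).
  Br: 1 × 79.904 = 79.904
  C: 11 × 12.011 = 132.121
  F: 3 × 18.998 = 56.994
  H: 17 × 1.008 = 17.136
  N: 1 × 14.007 = 14.007
Sum: 1×79.904 + 11×12.011 + 3×18.998 + 17×1.008 + 1×14.007 = 300.162 → 300.16 g/mol.

300.16 g/mol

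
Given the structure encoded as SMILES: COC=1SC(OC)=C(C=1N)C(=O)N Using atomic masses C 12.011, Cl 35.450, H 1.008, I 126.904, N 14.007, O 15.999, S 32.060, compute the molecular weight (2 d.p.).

202.23 g/mol

First, the molecular formula is C7H10N2O3S (counting implicit H from valence).
  C: 7 × 12.011 = 84.077
  H: 10 × 1.008 = 10.080
  N: 2 × 14.007 = 28.014
  O: 3 × 15.999 = 47.997
  S: 1 × 32.060 = 32.060
Sum: 7×12.011 + 10×1.008 + 2×14.007 + 3×15.999 + 1×32.060 = 202.228 → 202.23 g/mol.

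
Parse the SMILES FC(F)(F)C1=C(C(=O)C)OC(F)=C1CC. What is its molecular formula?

Walk through each heavy atom and fill implicit hydrogens from standard valence (C 4, N 3, O 2, S 2, halogen 1):
  atom 1: F (halogen, monovalent) → 0 H
  atom 2: C, bond orders sum to 4 (valence 4) → 0 H
  atom 3: F (halogen, monovalent) → 0 H
  atom 4: F (halogen, monovalent) → 0 H
  atom 5: C, bond orders sum to 4 (valence 4) → 0 H
  atom 6: C, bond orders sum to 4 (valence 4) → 0 H
  atom 7: C, bond orders sum to 4 (valence 4) → 0 H
  atom 8: O, bond orders sum to 2 (valence 2) → 0 H
  atom 9: C, bond orders sum to 1 (valence 4) → 3 H
  atom 10: O, bond orders sum to 2 (valence 2) → 0 H
  atom 11: C, bond orders sum to 4 (valence 4) → 0 H
  atom 12: F (halogen, monovalent) → 0 H
  atom 13: C, bond orders sum to 4 (valence 4) → 0 H
  atom 14: C, bond orders sum to 2 (valence 4) → 2 H
  atom 15: C, bond orders sum to 1 (valence 4) → 3 H
Totals → C:9, H:8, F:4, O:2.
In Hill order: C9H8F4O2.

C9H8F4O2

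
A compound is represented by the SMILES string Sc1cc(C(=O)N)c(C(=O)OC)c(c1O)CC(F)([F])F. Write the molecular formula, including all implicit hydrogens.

C11H10F3NO4S

Walk through each heavy atom and fill implicit hydrogens from standard valence (C 4, N 3, O 2, S 2, halogen 1); for lowercase aromatic atoms, an aromatic c carries 1 H when it has two neighbours and 0 H with three, and aromatic n carries 0 H:
  atom 1: S, bond orders sum to 1 (valence 2) → 1 H
  atom 2: aromatic c, 3 neighbours → 0 H
  atom 3: aromatic c, 2 neighbours → 1 H
  atom 4: aromatic c, 3 neighbours → 0 H
  atom 5: C, bond orders sum to 4 (valence 4) → 0 H
  atom 6: O, bond orders sum to 2 (valence 2) → 0 H
  atom 7: N, bond orders sum to 1 (valence 3) → 2 H
  atom 8: aromatic c, 3 neighbours → 0 H
  atom 9: C, bond orders sum to 4 (valence 4) → 0 H
  atom 10: O, bond orders sum to 2 (valence 2) → 0 H
  atom 11: O, bond orders sum to 2 (valence 2) → 0 H
  atom 12: C, bond orders sum to 1 (valence 4) → 3 H
  atom 13: aromatic c, 3 neighbours → 0 H
  atom 14: aromatic c, 3 neighbours → 0 H
  atom 15: O, bond orders sum to 1 (valence 2) → 1 H
  atom 16: C, bond orders sum to 2 (valence 4) → 2 H
  atom 17: C, bond orders sum to 4 (valence 4) → 0 H
  atom 18: F (halogen, monovalent) → 0 H
  atom 19: F with explicit H count 0
  atom 20: F (halogen, monovalent) → 0 H
Totals → C:11, H:10, F:3, N:1, O:4, S:1.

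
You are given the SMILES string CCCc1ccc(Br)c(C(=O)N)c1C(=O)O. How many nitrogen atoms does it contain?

Scan the SMILES for N atoms (remember two-letter symbols like Cl and Br are single atoms).
Nitrogen count: 1.

1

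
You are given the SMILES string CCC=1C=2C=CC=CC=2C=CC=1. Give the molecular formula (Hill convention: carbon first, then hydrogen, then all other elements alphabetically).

C12H12

Walk through each heavy atom and fill implicit hydrogens from standard valence (C 4, N 3, O 2, S 2, halogen 1):
  atom 1: C, bond orders sum to 1 (valence 4) → 3 H
  atom 2: C, bond orders sum to 2 (valence 4) → 2 H
  atom 3: C, bond orders sum to 4 (valence 4) → 0 H
  atom 4: C, bond orders sum to 4 (valence 4) → 0 H
  atom 5: C, bond orders sum to 3 (valence 4) → 1 H
  atom 6: C, bond orders sum to 3 (valence 4) → 1 H
  atom 7: C, bond orders sum to 3 (valence 4) → 1 H
  atom 8: C, bond orders sum to 3 (valence 4) → 1 H
  atom 9: C, bond orders sum to 4 (valence 4) → 0 H
  atom 10: C, bond orders sum to 3 (valence 4) → 1 H
  atom 11: C, bond orders sum to 3 (valence 4) → 1 H
  atom 12: C, bond orders sum to 3 (valence 4) → 1 H
Totals → C:12, H:12.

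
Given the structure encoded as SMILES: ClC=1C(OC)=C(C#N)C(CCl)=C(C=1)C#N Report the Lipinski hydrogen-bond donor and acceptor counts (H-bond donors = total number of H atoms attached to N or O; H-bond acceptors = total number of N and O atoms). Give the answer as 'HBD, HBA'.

Donors: find every N or O and count the H atoms it carries.
  atom 4 (O): bond orders sum to 2 → 0 H
  atom 8 (N): bond orders sum to 3 → 0 H
  atom 15 (N): bond orders sum to 3 → 0 H
Lipinski HBD = 0.
Acceptors: N atoms = 2, O atoms = 1 → HBA = 3.

0, 3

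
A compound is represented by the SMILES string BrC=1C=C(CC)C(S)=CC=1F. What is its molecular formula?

C8H8BrFS

Walk through each heavy atom and fill implicit hydrogens from standard valence (C 4, N 3, O 2, S 2, halogen 1):
  atom 1: Br (halogen, monovalent) → 0 H
  atom 2: C, bond orders sum to 4 (valence 4) → 0 H
  atom 3: C, bond orders sum to 3 (valence 4) → 1 H
  atom 4: C, bond orders sum to 4 (valence 4) → 0 H
  atom 5: C, bond orders sum to 2 (valence 4) → 2 H
  atom 6: C, bond orders sum to 1 (valence 4) → 3 H
  atom 7: C, bond orders sum to 4 (valence 4) → 0 H
  atom 8: S, bond orders sum to 1 (valence 2) → 1 H
  atom 9: C, bond orders sum to 3 (valence 4) → 1 H
  atom 10: C, bond orders sum to 4 (valence 4) → 0 H
  atom 11: F (halogen, monovalent) → 0 H
Totals → C:8, H:8, Br:1, F:1, S:1.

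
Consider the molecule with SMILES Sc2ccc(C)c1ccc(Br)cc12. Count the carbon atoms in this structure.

Count every carbon token in the SMILES (each C, including those in ring-closure positions and inside branches).
Carbon count: 11.

11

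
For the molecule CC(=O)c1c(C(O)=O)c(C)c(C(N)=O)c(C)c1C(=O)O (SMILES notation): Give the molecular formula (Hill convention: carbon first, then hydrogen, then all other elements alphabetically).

C13H13NO6

Walk through each heavy atom and fill implicit hydrogens from standard valence (C 4, N 3, O 2, S 2, halogen 1); for lowercase aromatic atoms, an aromatic c carries 1 H when it has two neighbours and 0 H with three, and aromatic n carries 0 H:
  atom 1: C, bond orders sum to 1 (valence 4) → 3 H
  atom 2: C, bond orders sum to 4 (valence 4) → 0 H
  atom 3: O, bond orders sum to 2 (valence 2) → 0 H
  atom 4: aromatic c, 3 neighbours → 0 H
  atom 5: aromatic c, 3 neighbours → 0 H
  atom 6: C, bond orders sum to 4 (valence 4) → 0 H
  atom 7: O, bond orders sum to 1 (valence 2) → 1 H
  atom 8: O, bond orders sum to 2 (valence 2) → 0 H
  atom 9: aromatic c, 3 neighbours → 0 H
  atom 10: C, bond orders sum to 1 (valence 4) → 3 H
  atom 11: aromatic c, 3 neighbours → 0 H
  atom 12: C, bond orders sum to 4 (valence 4) → 0 H
  atom 13: N, bond orders sum to 1 (valence 3) → 2 H
  atom 14: O, bond orders sum to 2 (valence 2) → 0 H
  atom 15: aromatic c, 3 neighbours → 0 H
  atom 16: C, bond orders sum to 1 (valence 4) → 3 H
  atom 17: aromatic c, 3 neighbours → 0 H
  atom 18: C, bond orders sum to 4 (valence 4) → 0 H
  atom 19: O, bond orders sum to 2 (valence 2) → 0 H
  atom 20: O, bond orders sum to 1 (valence 2) → 1 H
Totals → C:13, H:13, N:1, O:6.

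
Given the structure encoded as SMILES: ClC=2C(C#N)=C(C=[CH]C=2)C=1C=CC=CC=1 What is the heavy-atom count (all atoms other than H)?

15

Every atom symbol written in the SMILES (organic subset) is one heavy atom; implicit H are not written.
Heavy atoms by element → C:13, Cl:1, N:1.
Total: 15.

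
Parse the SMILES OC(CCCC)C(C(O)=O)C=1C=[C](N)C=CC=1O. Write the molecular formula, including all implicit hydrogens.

Walk through each heavy atom and fill implicit hydrogens from standard valence (C 4, N 3, O 2, S 2, halogen 1):
  atom 1: O, bond orders sum to 1 (valence 2) → 1 H
  atom 2: C, bond orders sum to 3 (valence 4) → 1 H
  atom 3: C, bond orders sum to 2 (valence 4) → 2 H
  atom 4: C, bond orders sum to 2 (valence 4) → 2 H
  atom 5: C, bond orders sum to 2 (valence 4) → 2 H
  atom 6: C, bond orders sum to 1 (valence 4) → 3 H
  atom 7: C, bond orders sum to 3 (valence 4) → 1 H
  atom 8: C, bond orders sum to 4 (valence 4) → 0 H
  atom 9: O, bond orders sum to 1 (valence 2) → 1 H
  atom 10: O, bond orders sum to 2 (valence 2) → 0 H
  atom 11: C, bond orders sum to 4 (valence 4) → 0 H
  atom 12: C, bond orders sum to 3 (valence 4) → 1 H
  atom 13: C with explicit H count 0
  atom 14: N, bond orders sum to 1 (valence 3) → 2 H
  atom 15: C, bond orders sum to 3 (valence 4) → 1 H
  atom 16: C, bond orders sum to 3 (valence 4) → 1 H
  atom 17: C, bond orders sum to 4 (valence 4) → 0 H
  atom 18: O, bond orders sum to 1 (valence 2) → 1 H
Totals → C:13, H:19, N:1, O:4.

C13H19NO4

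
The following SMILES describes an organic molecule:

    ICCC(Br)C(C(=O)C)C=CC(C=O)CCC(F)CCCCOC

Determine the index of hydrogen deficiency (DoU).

3

Molecular formula: C18H29BrFIO3.
DoU = (2C + 2 + N − H − X) / 2, where X is the halogen count and O/S are ignored.
    = (2·18 + 2 + 0 − 29 − 3) / 2 = 6 / 2 = 3.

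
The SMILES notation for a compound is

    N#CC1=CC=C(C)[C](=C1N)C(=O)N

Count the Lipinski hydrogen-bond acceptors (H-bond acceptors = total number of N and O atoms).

4

N atoms: 3; O atoms: 1.
Lipinski HBA = 3 + 1 = 4.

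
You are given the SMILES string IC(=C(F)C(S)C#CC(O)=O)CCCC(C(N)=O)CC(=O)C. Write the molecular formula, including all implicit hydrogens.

C14H17FINO4S

Walk through each heavy atom and fill implicit hydrogens from standard valence (C 4, N 3, O 2, S 2, halogen 1):
  atom 1: I (halogen, monovalent) → 0 H
  atom 2: C, bond orders sum to 4 (valence 4) → 0 H
  atom 3: C, bond orders sum to 4 (valence 4) → 0 H
  atom 4: F (halogen, monovalent) → 0 H
  atom 5: C, bond orders sum to 3 (valence 4) → 1 H
  atom 6: S, bond orders sum to 1 (valence 2) → 1 H
  atom 7: C, bond orders sum to 4 (valence 4) → 0 H
  atom 8: C, bond orders sum to 4 (valence 4) → 0 H
  atom 9: C, bond orders sum to 4 (valence 4) → 0 H
  atom 10: O, bond orders sum to 1 (valence 2) → 1 H
  atom 11: O, bond orders sum to 2 (valence 2) → 0 H
  atom 12: C, bond orders sum to 2 (valence 4) → 2 H
  atom 13: C, bond orders sum to 2 (valence 4) → 2 H
  atom 14: C, bond orders sum to 2 (valence 4) → 2 H
  atom 15: C, bond orders sum to 3 (valence 4) → 1 H
  atom 16: C, bond orders sum to 4 (valence 4) → 0 H
  atom 17: N, bond orders sum to 1 (valence 3) → 2 H
  atom 18: O, bond orders sum to 2 (valence 2) → 0 H
  atom 19: C, bond orders sum to 2 (valence 4) → 2 H
  atom 20: C, bond orders sum to 4 (valence 4) → 0 H
  atom 21: O, bond orders sum to 2 (valence 2) → 0 H
  atom 22: C, bond orders sum to 1 (valence 4) → 3 H
Totals → C:14, H:17, F:1, I:1, N:1, O:4, S:1.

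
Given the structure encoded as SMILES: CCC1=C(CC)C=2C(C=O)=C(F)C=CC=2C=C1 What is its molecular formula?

Walk through each heavy atom and fill implicit hydrogens from standard valence (C 4, N 3, O 2, S 2, halogen 1):
  atom 1: C, bond orders sum to 1 (valence 4) → 3 H
  atom 2: C, bond orders sum to 2 (valence 4) → 2 H
  atom 3: C, bond orders sum to 4 (valence 4) → 0 H
  atom 4: C, bond orders sum to 4 (valence 4) → 0 H
  atom 5: C, bond orders sum to 2 (valence 4) → 2 H
  atom 6: C, bond orders sum to 1 (valence 4) → 3 H
  atom 7: C, bond orders sum to 4 (valence 4) → 0 H
  atom 8: C, bond orders sum to 4 (valence 4) → 0 H
  atom 9: C, bond orders sum to 3 (valence 4) → 1 H
  atom 10: O, bond orders sum to 2 (valence 2) → 0 H
  atom 11: C, bond orders sum to 4 (valence 4) → 0 H
  atom 12: F (halogen, monovalent) → 0 H
  atom 13: C, bond orders sum to 3 (valence 4) → 1 H
  atom 14: C, bond orders sum to 3 (valence 4) → 1 H
  atom 15: C, bond orders sum to 4 (valence 4) → 0 H
  atom 16: C, bond orders sum to 3 (valence 4) → 1 H
  atom 17: C, bond orders sum to 3 (valence 4) → 1 H
Totals → C:15, H:15, F:1, O:1.

C15H15FO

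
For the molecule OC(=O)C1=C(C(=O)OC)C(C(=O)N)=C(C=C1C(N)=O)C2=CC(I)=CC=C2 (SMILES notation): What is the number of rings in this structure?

In SMILES, each pair of matching ring-closure digits denotes one ring-closing bond; the number of such bonds equals the number of independent rings.
Ring-closure bonds here: 2.

2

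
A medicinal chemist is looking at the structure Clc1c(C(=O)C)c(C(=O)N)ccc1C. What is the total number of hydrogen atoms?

10

Walk through each heavy atom and fill implicit hydrogens from standard valence (C 4, N 3, O 2, S 2, halogen 1); for lowercase aromatic atoms, an aromatic c carries 1 H when it has two neighbours and 0 H with three, and aromatic n carries 0 H:
  atom 1: Cl (halogen, monovalent) → 0 H
  atom 2: aromatic c, 3 neighbours → 0 H
  atom 3: aromatic c, 3 neighbours → 0 H
  atom 4: C, bond orders sum to 4 (valence 4) → 0 H
  atom 5: O, bond orders sum to 2 (valence 2) → 0 H
  atom 6: C, bond orders sum to 1 (valence 4) → 3 H
  atom 7: aromatic c, 3 neighbours → 0 H
  atom 8: C, bond orders sum to 4 (valence 4) → 0 H
  atom 9: O, bond orders sum to 2 (valence 2) → 0 H
  atom 10: N, bond orders sum to 1 (valence 3) → 2 H
  atom 11: aromatic c, 2 neighbours → 1 H
  atom 12: aromatic c, 2 neighbours → 1 H
  atom 13: aromatic c, 3 neighbours → 0 H
  atom 14: C, bond orders sum to 1 (valence 4) → 3 H
Total hydrogens: 10.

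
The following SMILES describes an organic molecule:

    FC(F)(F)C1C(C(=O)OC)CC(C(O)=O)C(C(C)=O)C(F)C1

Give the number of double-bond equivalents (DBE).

Degree of unsaturation = (number of rings) + (number of π bonds).
Ring closures in the SMILES: 1.
π bonds: 3 double bonds (each 1 DoU) → 3 DoU from unsaturation.
Total DoU = 1 + 3 = 4.

4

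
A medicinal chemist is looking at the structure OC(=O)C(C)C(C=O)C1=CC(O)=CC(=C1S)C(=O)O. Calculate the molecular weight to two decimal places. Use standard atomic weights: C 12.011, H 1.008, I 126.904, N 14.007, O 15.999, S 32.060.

First, the molecular formula is C12H12O6S (counting implicit H from valence).
  C: 12 × 12.011 = 144.132
  H: 12 × 1.008 = 12.096
  O: 6 × 15.999 = 95.994
  S: 1 × 32.060 = 32.060
Sum: 12×12.011 + 12×1.008 + 6×15.999 + 1×32.060 = 284.282 → 284.28 g/mol.

284.28 g/mol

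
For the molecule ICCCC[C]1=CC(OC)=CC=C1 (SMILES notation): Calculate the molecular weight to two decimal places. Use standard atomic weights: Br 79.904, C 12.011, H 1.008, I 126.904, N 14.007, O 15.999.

First, the molecular formula is C11H15IO (counting implicit H from valence).
  C: 11 × 12.011 = 132.121
  H: 15 × 1.008 = 15.120
  I: 1 × 126.904 = 126.904
  O: 1 × 15.999 = 15.999
Sum: 11×12.011 + 15×1.008 + 1×126.904 + 1×15.999 = 290.144 → 290.14 g/mol.

290.14 g/mol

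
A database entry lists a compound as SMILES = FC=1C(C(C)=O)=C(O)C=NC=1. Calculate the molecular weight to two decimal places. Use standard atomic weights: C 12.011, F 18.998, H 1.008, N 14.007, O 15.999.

155.13 g/mol

First, the molecular formula is C7H6FNO2 (counting implicit H from valence).
  C: 7 × 12.011 = 84.077
  F: 1 × 18.998 = 18.998
  H: 6 × 1.008 = 6.048
  N: 1 × 14.007 = 14.007
  O: 2 × 15.999 = 31.998
Sum: 7×12.011 + 1×18.998 + 6×1.008 + 1×14.007 + 2×15.999 = 155.128 → 155.13 g/mol.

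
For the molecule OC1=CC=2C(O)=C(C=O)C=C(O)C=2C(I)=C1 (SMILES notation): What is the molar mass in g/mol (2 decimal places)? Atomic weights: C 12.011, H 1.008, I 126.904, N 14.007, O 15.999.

First, the molecular formula is C11H7IO4 (counting implicit H from valence).
  C: 11 × 12.011 = 132.121
  H: 7 × 1.008 = 7.056
  I: 1 × 126.904 = 126.904
  O: 4 × 15.999 = 63.996
Sum: 11×12.011 + 7×1.008 + 1×126.904 + 4×15.999 = 330.077 → 330.08 g/mol.

330.08 g/mol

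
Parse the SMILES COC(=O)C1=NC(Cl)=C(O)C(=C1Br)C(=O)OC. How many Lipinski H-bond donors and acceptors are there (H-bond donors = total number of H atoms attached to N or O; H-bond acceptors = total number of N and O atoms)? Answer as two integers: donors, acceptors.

Donors: find every N or O and count the H atoms it carries.
  atom 2 (O): bond orders sum to 2 → 0 H
  atom 4 (O): bond orders sum to 2 → 0 H
  atom 6 (N): bond orders sum to 3 → 0 H
  atom 10 (O): bond orders sum to 1 → 1 H
  atom 15 (O): bond orders sum to 2 → 0 H
  atom 16 (O): bond orders sum to 2 → 0 H
Lipinski HBD = 1.
Acceptors: N atoms = 1, O atoms = 5 → HBA = 6.

1, 6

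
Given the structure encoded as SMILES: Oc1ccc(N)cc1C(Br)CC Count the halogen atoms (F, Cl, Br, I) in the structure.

Halogen atoms appear at heavy-atom position 10 (1×Br).
Other groups present: 1 hydroxyl, 1 primary amine.
Halogen count: 1.

1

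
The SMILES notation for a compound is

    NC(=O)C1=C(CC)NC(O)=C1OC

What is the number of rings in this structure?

In SMILES, each pair of matching ring-closure digits denotes one ring-closing bond; the number of such bonds equals the number of independent rings.
Ring-closure bonds here: 1.

1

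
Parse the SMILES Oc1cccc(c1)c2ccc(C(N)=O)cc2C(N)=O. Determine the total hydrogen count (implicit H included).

12

Walk through each heavy atom and fill implicit hydrogens from standard valence (C 4, N 3, O 2, S 2, halogen 1); for lowercase aromatic atoms, an aromatic c carries 1 H when it has two neighbours and 0 H with three, and aromatic n carries 0 H:
  atom 1: O, bond orders sum to 1 (valence 2) → 1 H
  atom 2: aromatic c, 3 neighbours → 0 H
  atom 3: aromatic c, 2 neighbours → 1 H
  atom 4: aromatic c, 2 neighbours → 1 H
  atom 5: aromatic c, 2 neighbours → 1 H
  atom 6: aromatic c, 3 neighbours → 0 H
  atom 7: aromatic c, 2 neighbours → 1 H
  atom 8: aromatic c, 3 neighbours → 0 H
  atom 9: aromatic c, 2 neighbours → 1 H
  atom 10: aromatic c, 2 neighbours → 1 H
  atom 11: aromatic c, 3 neighbours → 0 H
  atom 12: C, bond orders sum to 4 (valence 4) → 0 H
  atom 13: N, bond orders sum to 1 (valence 3) → 2 H
  atom 14: O, bond orders sum to 2 (valence 2) → 0 H
  atom 15: aromatic c, 2 neighbours → 1 H
  atom 16: aromatic c, 3 neighbours → 0 H
  atom 17: C, bond orders sum to 4 (valence 4) → 0 H
  atom 18: N, bond orders sum to 1 (valence 3) → 2 H
  atom 19: O, bond orders sum to 2 (valence 2) → 0 H
Total hydrogens: 12.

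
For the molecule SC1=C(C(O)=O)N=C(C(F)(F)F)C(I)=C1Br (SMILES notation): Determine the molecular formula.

Walk through each heavy atom and fill implicit hydrogens from standard valence (C 4, N 3, O 2, S 2, halogen 1):
  atom 1: S, bond orders sum to 1 (valence 2) → 1 H
  atom 2: C, bond orders sum to 4 (valence 4) → 0 H
  atom 3: C, bond orders sum to 4 (valence 4) → 0 H
  atom 4: C, bond orders sum to 4 (valence 4) → 0 H
  atom 5: O, bond orders sum to 1 (valence 2) → 1 H
  atom 6: O, bond orders sum to 2 (valence 2) → 0 H
  atom 7: N, bond orders sum to 3 (valence 3) → 0 H
  atom 8: C, bond orders sum to 4 (valence 4) → 0 H
  atom 9: C, bond orders sum to 4 (valence 4) → 0 H
  atom 10: F (halogen, monovalent) → 0 H
  atom 11: F (halogen, monovalent) → 0 H
  atom 12: F (halogen, monovalent) → 0 H
  atom 13: C, bond orders sum to 4 (valence 4) → 0 H
  atom 14: I (halogen, monovalent) → 0 H
  atom 15: C, bond orders sum to 4 (valence 4) → 0 H
  atom 16: Br (halogen, monovalent) → 0 H
Totals → C:7, H:2, Br:1, F:3, I:1, N:1, O:2, S:1.

C7H2BrF3INO2S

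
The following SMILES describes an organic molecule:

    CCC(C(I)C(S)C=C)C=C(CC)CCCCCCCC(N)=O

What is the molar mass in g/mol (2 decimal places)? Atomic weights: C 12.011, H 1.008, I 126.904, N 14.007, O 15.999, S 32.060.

451.45 g/mol

First, the molecular formula is C19H34INOS (counting implicit H from valence).
  C: 19 × 12.011 = 228.209
  H: 34 × 1.008 = 34.272
  I: 1 × 126.904 = 126.904
  N: 1 × 14.007 = 14.007
  O: 1 × 15.999 = 15.999
  S: 1 × 32.060 = 32.060
Sum: 19×12.011 + 34×1.008 + 1×126.904 + 1×14.007 + 1×15.999 + 1×32.060 = 451.451 → 451.45 g/mol.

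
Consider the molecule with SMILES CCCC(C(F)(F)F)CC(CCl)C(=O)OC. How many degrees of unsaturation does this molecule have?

Degree of unsaturation = (number of rings) + (number of π bonds).
Ring closures in the SMILES: 0.
π bonds: 1 double bond (each 1 DoU) → 1 DoU from unsaturation.
Total DoU = 0 + 1 = 1.

1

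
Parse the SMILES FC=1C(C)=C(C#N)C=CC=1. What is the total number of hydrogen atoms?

Walk through each heavy atom and fill implicit hydrogens from standard valence (C 4, N 3, O 2, S 2, halogen 1):
  atom 1: F (halogen, monovalent) → 0 H
  atom 2: C, bond orders sum to 4 (valence 4) → 0 H
  atom 3: C, bond orders sum to 4 (valence 4) → 0 H
  atom 4: C, bond orders sum to 1 (valence 4) → 3 H
  atom 5: C, bond orders sum to 4 (valence 4) → 0 H
  atom 6: C, bond orders sum to 4 (valence 4) → 0 H
  atom 7: N, bond orders sum to 3 (valence 3) → 0 H
  atom 8: C, bond orders sum to 3 (valence 4) → 1 H
  atom 9: C, bond orders sum to 3 (valence 4) → 1 H
  atom 10: C, bond orders sum to 3 (valence 4) → 1 H
Total hydrogens: 6.

6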